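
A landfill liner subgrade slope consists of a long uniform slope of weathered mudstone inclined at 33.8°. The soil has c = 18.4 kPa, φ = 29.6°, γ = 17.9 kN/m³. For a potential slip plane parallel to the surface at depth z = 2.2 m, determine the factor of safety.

FS = 1.86

For an infinite slope with a slip plane parallel to the surface (no pore pressure): FS = [c + γz cos²β tanφ] / [γz sinβ cosβ].
γz = 17.9·2.2 = 39.38 kN/m²
Numerator = 18.4 + 39.38·cos²33.8°·tan29.6° = 18.4 + 39.38·0.6905·0.5681 = 33.848 kPa
Denominator = 39.38·sin33.8°·cos33.8° = 39.38·0.5563·0.8310 = 18.204 kPa
FS = 33.848 / 18.204 = 1.859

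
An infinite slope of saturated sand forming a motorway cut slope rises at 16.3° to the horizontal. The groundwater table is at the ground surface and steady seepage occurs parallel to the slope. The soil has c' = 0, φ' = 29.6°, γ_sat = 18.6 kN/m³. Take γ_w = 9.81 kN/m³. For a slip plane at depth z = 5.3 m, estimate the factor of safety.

With seepage parallel to the slope and the water table at the surface, the effective normal stress on the slip plane uses the buoyant unit weight γ' = γ_sat − γ_w while the driving shear stress uses γ_sat:
FS = [c' + γ' z cos²β tanφ'] / [γ_sat z sinβ cosβ]
(For c' = 0 this reduces to FS = (γ'/γ_sat)·tanφ'/tanβ.)
γ' = 18.6 − 9.81 = 8.79 kN/m³
Numerator = 0.0 + 8.79·5.3·cos²16.3°·tan29.6° = 0.0 + 8.79·5.3·0.9212·0.5681 = 24.380 kPa
Denominator = 18.6·5.3·sin16.3°·cos16.3° = 18.6·5.3·0.2807·0.9598 = 26.556 kPa
FS = 24.380 / 26.556 = 0.918

FS = 0.92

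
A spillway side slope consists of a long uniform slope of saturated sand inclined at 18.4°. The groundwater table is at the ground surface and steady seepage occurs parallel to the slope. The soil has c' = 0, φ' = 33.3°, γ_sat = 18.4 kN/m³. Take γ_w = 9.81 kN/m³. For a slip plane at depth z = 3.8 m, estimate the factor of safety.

FS = 0.92

With seepage parallel to the slope and the water table at the surface, the effective normal stress on the slip plane uses the buoyant unit weight γ' = γ_sat − γ_w while the driving shear stress uses γ_sat:
FS = [c' + γ' z cos²β tanφ'] / [γ_sat z sinβ cosβ]
(For c' = 0 this reduces to FS = (γ'/γ_sat)·tanφ'/tanβ.)
γ' = 18.4 − 9.81 = 8.59 kN/m³
Numerator = 0.0 + 8.59·3.8·cos²18.4°·tan33.3° = 0.0 + 8.59·3.8·0.9004·0.6569 = 19.305 kPa
Denominator = 18.4·3.8·sin18.4°·cos18.4° = 18.4·3.8·0.3156·0.9489 = 20.942 kPa
FS = 19.305 / 20.942 = 0.922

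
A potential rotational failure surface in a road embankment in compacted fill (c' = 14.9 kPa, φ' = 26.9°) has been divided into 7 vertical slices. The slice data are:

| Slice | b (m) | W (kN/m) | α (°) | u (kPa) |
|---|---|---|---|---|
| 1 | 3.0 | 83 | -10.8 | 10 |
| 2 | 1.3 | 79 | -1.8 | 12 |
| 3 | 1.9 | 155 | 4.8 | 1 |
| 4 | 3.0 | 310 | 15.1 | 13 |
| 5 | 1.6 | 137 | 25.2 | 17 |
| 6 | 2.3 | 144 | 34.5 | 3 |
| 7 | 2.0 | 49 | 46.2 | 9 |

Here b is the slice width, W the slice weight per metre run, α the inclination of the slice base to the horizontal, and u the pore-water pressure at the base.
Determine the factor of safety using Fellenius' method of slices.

FS = 2.49

Ordinary method of slices: FS = Σ[c'·Δl_i + (W_i cosα_i − u_i·Δl_i)·tanφ'] / Σ W_i sinα_i, with Δl_i = b_i / cosα_i.
Slice 1: Δl = 3.0/cos(-10.8°) = 3.054 m; N'_1 = 83·cos(-10.8°) − 10·3.054 = 51.0; c'Δl = 45.51; W sinα = -15.6
Slice 2: Δl = 1.3/cos(-1.8°) = 1.301 m; N'_2 = 79·cos(-1.8°) − 12·1.301 = 63.4; c'Δl = 19.38; W sinα = -2.5
Slice 3: Δl = 1.9/cos4.8° = 1.907 m; N'_3 = 155·cos4.8° − 1·1.907 = 152.5; c'Δl = 28.41; W sinα = 13.0
Slice 4: Δl = 3.0/cos15.1° = 3.107 m; N'_4 = 310·cos15.1° − 13·3.107 = 258.9; c'Δl = 46.30; W sinα = 80.8
Slice 5: Δl = 1.6/cos25.2° = 1.768 m; N'_5 = 137·cos25.2° − 17·1.768 = 93.9; c'Δl = 26.35; W sinα = 58.3
Slice 6: Δl = 2.3/cos34.5° = 2.791 m; N'_6 = 144·cos34.5° − 3·2.791 = 110.3; c'Δl = 41.58; W sinα = 81.6
Slice 7: Δl = 2.0/cos46.2° = 2.890 m; N'_7 = 49·cos46.2° − 9·2.890 = 7.9; c'Δl = 43.05; W sinα = 35.4
Σc'Δl = 250.6 kN/m; ΣN' = 737.9 kN/m; ΣW sinα = 251.0 kN/m
Resisting = 250.6 + 737.9·tan26.9° = 250.6 + 374.4 = 624.9 kN/m
FS = 624.9 / 251.0 = 2.490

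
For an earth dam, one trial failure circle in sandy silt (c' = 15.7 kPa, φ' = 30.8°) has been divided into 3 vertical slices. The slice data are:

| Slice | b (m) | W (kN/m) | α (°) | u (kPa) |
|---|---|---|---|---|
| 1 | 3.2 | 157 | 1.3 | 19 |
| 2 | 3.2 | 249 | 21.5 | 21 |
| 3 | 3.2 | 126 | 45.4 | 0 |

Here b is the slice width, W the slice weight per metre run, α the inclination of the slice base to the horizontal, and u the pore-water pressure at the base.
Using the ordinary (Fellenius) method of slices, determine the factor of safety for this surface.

FS = 2.06

Ordinary method of slices: FS = Σ[c'·Δl_i + (W_i cosα_i − u_i·Δl_i)·tanφ'] / Σ W_i sinα_i, with Δl_i = b_i / cosα_i.
Slice 1: Δl = 3.2/cos1.3° = 3.201 m; N'_1 = 157·cos1.3° − 19·3.201 = 96.1; c'Δl = 50.25; W sinα = 3.6
Slice 2: Δl = 3.2/cos21.5° = 3.439 m; N'_2 = 249·cos21.5° − 21·3.439 = 159.4; c'Δl = 54.00; W sinα = 91.3
Slice 3: Δl = 3.2/cos45.4° = 4.557 m; N'_3 = 126·cos45.4° − 0·4.557 = 88.5; c'Δl = 71.55; W sinα = 89.7
Σc'Δl = 175.8 kN/m; ΣN' = 344.1 kN/m; ΣW sinα = 184.5 kN/m
Resisting = 175.8 + 344.1·tan30.8° = 175.8 + 205.1 = 380.9 kN/m
FS = 380.9 / 184.5 = 2.064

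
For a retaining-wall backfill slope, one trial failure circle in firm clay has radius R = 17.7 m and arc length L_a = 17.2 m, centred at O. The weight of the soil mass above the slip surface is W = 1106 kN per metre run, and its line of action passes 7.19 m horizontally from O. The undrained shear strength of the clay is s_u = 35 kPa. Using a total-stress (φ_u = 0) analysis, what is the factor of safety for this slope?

Taking moments about the centre O, the resisting moment is provided by the undrained shear strength acting along the arc:
M_R = s_u·L_a·R = 35·17.20·17.7 = 10655.4 kN·m/m
M_D = W·d = 1106·7.19 = 7952.1 kN·m/m
FS = M_R / M_D = 10655.4 / 7952.1 = 1.340

FS = 1.34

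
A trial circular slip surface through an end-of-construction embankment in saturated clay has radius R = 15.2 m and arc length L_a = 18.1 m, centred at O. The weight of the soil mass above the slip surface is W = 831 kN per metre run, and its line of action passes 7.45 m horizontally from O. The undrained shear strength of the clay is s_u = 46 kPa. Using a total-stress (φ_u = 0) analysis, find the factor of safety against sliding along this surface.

FS = 2.04

Taking moments about the centre O, the resisting moment is provided by the undrained shear strength acting along the arc:
M_R = s_u·L_a·R = 46·18.10·15.2 = 12655.5 kN·m/m
M_D = W·d = 831·7.45 = 6190.9 kN·m/m
FS = M_R / M_D = 12655.5 / 6190.9 = 2.044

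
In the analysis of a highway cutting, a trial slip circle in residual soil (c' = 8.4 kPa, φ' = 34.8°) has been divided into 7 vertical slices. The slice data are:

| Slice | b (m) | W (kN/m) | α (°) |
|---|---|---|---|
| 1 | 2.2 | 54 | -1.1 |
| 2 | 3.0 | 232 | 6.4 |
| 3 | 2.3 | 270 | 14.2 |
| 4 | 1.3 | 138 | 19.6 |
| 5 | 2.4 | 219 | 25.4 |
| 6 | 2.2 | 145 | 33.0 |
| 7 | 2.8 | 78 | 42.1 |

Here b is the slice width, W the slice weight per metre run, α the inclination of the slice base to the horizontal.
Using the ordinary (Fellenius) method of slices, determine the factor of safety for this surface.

Ordinary method of slices: FS = Σ[c'·Δl_i + (W_i cosα_i)·tanφ'] / Σ W_i sinα_i, with Δl_i = b_i / cosα_i.
Slice 1: Δl = 2.2/cos(-1.1°) = 2.200 m; N'_1 = 54·cos(-1.1°) = 54.0; c'Δl = 18.48; W sinα = -1.0
Slice 2: Δl = 3.0/cos6.4° = 3.019 m; N'_2 = 232·cos6.4° = 230.6; c'Δl = 25.36; W sinα = 25.9
Slice 3: Δl = 2.3/cos14.2° = 2.372 m; N'_3 = 270·cos14.2° = 261.8; c'Δl = 19.93; W sinα = 66.2
Slice 4: Δl = 1.3/cos19.6° = 1.380 m; N'_4 = 138·cos19.6° = 130.0; c'Δl = 11.59; W sinα = 46.3
Slice 5: Δl = 2.4/cos25.4° = 2.657 m; N'_5 = 219·cos25.4° = 197.8; c'Δl = 22.32; W sinα = 93.9
Slice 6: Δl = 2.2/cos33.0° = 2.623 m; N'_6 = 145·cos33.0° = 121.6; c'Δl = 22.03; W sinα = 79.0
Slice 7: Δl = 2.8/cos42.1° = 3.774 m; N'_7 = 78·cos42.1° = 57.9; c'Δl = 31.70; W sinα = 52.3
Σc'Δl = 151.4 kN/m; ΣN' = 1053.6 kN/m; ΣW sinα = 362.6 kN/m
Resisting = 151.4 + 1053.6·tan34.8° = 151.4 + 732.3 = 883.7 kN/m
FS = 883.7 / 362.6 = 2.437

FS = 2.44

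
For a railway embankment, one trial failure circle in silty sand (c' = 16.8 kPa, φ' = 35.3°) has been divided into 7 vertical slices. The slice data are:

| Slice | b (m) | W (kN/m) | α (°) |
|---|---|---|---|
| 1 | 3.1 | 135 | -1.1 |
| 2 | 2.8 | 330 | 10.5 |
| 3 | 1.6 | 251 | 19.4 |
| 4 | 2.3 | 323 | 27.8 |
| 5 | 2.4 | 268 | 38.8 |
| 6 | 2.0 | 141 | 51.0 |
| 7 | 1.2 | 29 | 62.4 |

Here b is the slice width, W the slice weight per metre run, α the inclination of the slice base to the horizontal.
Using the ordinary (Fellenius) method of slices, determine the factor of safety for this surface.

FS = 2.08

Ordinary method of slices: FS = Σ[c'·Δl_i + (W_i cosα_i)·tanφ'] / Σ W_i sinα_i, with Δl_i = b_i / cosα_i.
Slice 1: Δl = 3.1/cos(-1.1°) = 3.101 m; N'_1 = 135·cos(-1.1°) = 135.0; c'Δl = 52.09; W sinα = -2.6
Slice 2: Δl = 2.8/cos10.5° = 2.848 m; N'_2 = 330·cos10.5° = 324.5; c'Δl = 47.84; W sinα = 60.1
Slice 3: Δl = 1.6/cos19.4° = 1.696 m; N'_3 = 251·cos19.4° = 236.7; c'Δl = 28.50; W sinα = 83.4
Slice 4: Δl = 2.3/cos27.8° = 2.600 m; N'_4 = 323·cos27.8° = 285.7; c'Δl = 43.68; W sinα = 150.6
Slice 5: Δl = 2.4/cos38.8° = 3.080 m; N'_5 = 268·cos38.8° = 208.9; c'Δl = 51.74; W sinα = 167.9
Slice 6: Δl = 2.0/cos51.0° = 3.178 m; N'_6 = 141·cos51.0° = 88.7; c'Δl = 53.39; W sinα = 109.6
Slice 7: Δl = 1.2/cos62.4° = 2.590 m; N'_7 = 29·cos62.4° = 13.4; c'Δl = 43.51; W sinα = 25.7
Σc'Δl = 320.8 kN/m; ΣN' = 1293.0 kN/m; ΣW sinα = 594.8 kN/m
Resisting = 320.8 + 1293.0·tan35.3° = 320.8 + 915.5 = 1236.2 kN/m
FS = 1236.2 / 594.8 = 2.078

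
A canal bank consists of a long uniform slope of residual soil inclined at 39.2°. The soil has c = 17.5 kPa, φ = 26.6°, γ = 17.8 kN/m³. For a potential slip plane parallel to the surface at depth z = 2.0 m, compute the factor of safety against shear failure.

FS = 1.62

For an infinite slope with a slip plane parallel to the surface (no pore pressure): FS = [c + γz cos²β tanφ] / [γz sinβ cosβ].
γz = 17.8·2.0 = 35.60 kN/m²
Numerator = 17.5 + 35.60·cos²39.2°·tan26.6° = 17.5 + 35.60·0.6005·0.5008 = 28.206 kPa
Denominator = 35.60·sin39.2°·cos39.2° = 35.60·0.6320·0.7749 = 17.436 kPa
FS = 28.206 / 17.436 = 1.618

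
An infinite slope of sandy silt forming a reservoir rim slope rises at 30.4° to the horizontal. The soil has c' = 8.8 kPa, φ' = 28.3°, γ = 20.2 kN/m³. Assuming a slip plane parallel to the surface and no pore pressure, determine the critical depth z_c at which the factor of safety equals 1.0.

Setting FS = 1.00 in FS = [c' + γz cos²β tanφ'] / [γz sinβ cosβ] and solving for z:
z = c' / [γ cosβ (FS·sinβ − cosβ·tanφ')]
  = 8.8 / [20.2·cos30.4°·(1.00·sin30.4° − cos30.4°·tan28.3°)]
  = 8.8 / [20.2·0.8625·(1.00·0.5060 − 0.8625·0.5384)]
  = 8.8 / 0.7251 = 12.136 m

z_c = 12.14 m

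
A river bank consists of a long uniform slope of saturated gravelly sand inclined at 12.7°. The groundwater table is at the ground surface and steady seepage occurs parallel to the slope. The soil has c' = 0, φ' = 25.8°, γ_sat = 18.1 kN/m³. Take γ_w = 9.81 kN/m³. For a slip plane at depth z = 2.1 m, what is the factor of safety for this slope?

FS = 0.98

With seepage parallel to the slope and the water table at the surface, the effective normal stress on the slip plane uses the buoyant unit weight γ' = γ_sat − γ_w while the driving shear stress uses γ_sat:
FS = [c' + γ' z cos²β tanφ'] / [γ_sat z sinβ cosβ]
(For c' = 0 this reduces to FS = (γ'/γ_sat)·tanφ'/tanβ.)
γ' = 18.1 − 9.81 = 8.29 kN/m³
Numerator = 0.0 + 8.29·2.1·cos²12.7°·tan25.8° = 0.0 + 8.29·2.1·0.9517·0.4834 = 8.009 kPa
Denominator = 18.1·2.1·sin12.7°·cos12.7° = 18.1·2.1·0.2198·0.9755 = 8.152 kPa
FS = 8.009 / 8.152 = 0.982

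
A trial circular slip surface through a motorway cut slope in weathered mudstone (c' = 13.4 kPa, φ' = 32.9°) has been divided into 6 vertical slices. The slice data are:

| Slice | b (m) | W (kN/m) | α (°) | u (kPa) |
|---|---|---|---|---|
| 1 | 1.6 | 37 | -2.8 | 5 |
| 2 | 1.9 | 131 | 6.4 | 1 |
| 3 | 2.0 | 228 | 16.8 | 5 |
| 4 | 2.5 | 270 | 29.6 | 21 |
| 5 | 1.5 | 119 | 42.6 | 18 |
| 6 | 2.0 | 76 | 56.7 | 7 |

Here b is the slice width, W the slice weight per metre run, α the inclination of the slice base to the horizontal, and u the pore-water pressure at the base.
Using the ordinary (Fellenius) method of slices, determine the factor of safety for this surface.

Ordinary method of slices: FS = Σ[c'·Δl_i + (W_i cosα_i − u_i·Δl_i)·tanφ'] / Σ W_i sinα_i, with Δl_i = b_i / cosα_i.
Slice 1: Δl = 1.6/cos(-2.8°) = 1.602 m; N'_1 = 37·cos(-2.8°) − 5·1.602 = 28.9; c'Δl = 21.47; W sinα = -1.8
Slice 2: Δl = 1.9/cos6.4° = 1.912 m; N'_2 = 131·cos6.4° − 1·1.912 = 128.3; c'Δl = 25.62; W sinα = 14.6
Slice 3: Δl = 2.0/cos16.8° = 2.089 m; N'_3 = 228·cos16.8° − 5·2.089 = 207.8; c'Δl = 27.99; W sinα = 65.9
Slice 4: Δl = 2.5/cos29.6° = 2.875 m; N'_4 = 270·cos29.6° − 21·2.875 = 174.4; c'Δl = 38.53; W sinα = 133.4
Slice 5: Δl = 1.5/cos42.6° = 2.038 m; N'_5 = 119·cos42.6° − 18·2.038 = 50.9; c'Δl = 27.31; W sinα = 80.5
Slice 6: Δl = 2.0/cos56.7° = 3.643 m; N'_6 = 76·cos56.7° − 7·3.643 = 16.2; c'Δl = 48.81; W sinα = 63.5
Σc'Δl = 189.7 kN/m; ΣN' = 606.6 kN/m; ΣW sinα = 356.1 kN/m
Resisting = 189.7 + 606.6·tan32.9° = 189.7 + 392.4 = 582.1 kN/m
FS = 582.1 / 356.1 = 1.635

FS = 1.63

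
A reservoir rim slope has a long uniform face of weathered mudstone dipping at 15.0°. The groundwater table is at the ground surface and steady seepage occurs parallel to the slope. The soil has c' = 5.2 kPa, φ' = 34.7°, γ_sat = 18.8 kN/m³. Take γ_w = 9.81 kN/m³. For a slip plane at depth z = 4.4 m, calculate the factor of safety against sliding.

FS = 1.49

With seepage parallel to the slope and the water table at the surface, the effective normal stress on the slip plane uses the buoyant unit weight γ' = γ_sat − γ_w while the driving shear stress uses γ_sat:
FS = [c' + γ' z cos²β tanφ'] / [γ_sat z sinβ cosβ]
γ' = 18.8 − 9.81 = 8.99 kN/m³
Numerator = 5.2 + 8.99·4.4·cos²15.0°·tan34.7° = 5.2 + 8.99·4.4·0.9330·0.6924 = 30.755 kPa
Denominator = 18.8·4.4·sin15.0°·cos15.0° = 18.8·4.4·0.2588·0.9659 = 20.680 kPa
FS = 30.755 / 20.680 = 1.487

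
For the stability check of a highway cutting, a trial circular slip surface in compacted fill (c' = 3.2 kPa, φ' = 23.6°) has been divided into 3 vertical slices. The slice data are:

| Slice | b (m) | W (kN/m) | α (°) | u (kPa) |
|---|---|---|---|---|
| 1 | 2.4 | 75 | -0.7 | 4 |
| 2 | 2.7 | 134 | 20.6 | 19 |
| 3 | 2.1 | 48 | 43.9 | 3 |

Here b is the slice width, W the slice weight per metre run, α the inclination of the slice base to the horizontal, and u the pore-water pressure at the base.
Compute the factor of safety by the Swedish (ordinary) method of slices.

FS = 1.22

Ordinary method of slices: FS = Σ[c'·Δl_i + (W_i cosα_i − u_i·Δl_i)·tanφ'] / Σ W_i sinα_i, with Δl_i = b_i / cosα_i.
Slice 1: Δl = 2.4/cos(-0.7°) = 2.400 m; N'_1 = 75·cos(-0.7°) − 4·2.400 = 65.4; c'Δl = 7.68; W sinα = -0.9
Slice 2: Δl = 2.7/cos20.6° = 2.884 m; N'_2 = 134·cos20.6° − 19·2.884 = 70.6; c'Δl = 9.23; W sinα = 47.1
Slice 3: Δl = 2.1/cos43.9° = 2.914 m; N'_3 = 48·cos43.9° − 3·2.914 = 25.8; c'Δl = 9.33; W sinα = 33.3
Σc'Δl = 26.2 kN/m; ΣN' = 161.9 kN/m; ΣW sinα = 79.5 kN/m
Resisting = 26.2 + 161.9·tan23.6° = 26.2 + 70.7 = 97.0 kN/m
FS = 97.0 / 79.5 = 1.219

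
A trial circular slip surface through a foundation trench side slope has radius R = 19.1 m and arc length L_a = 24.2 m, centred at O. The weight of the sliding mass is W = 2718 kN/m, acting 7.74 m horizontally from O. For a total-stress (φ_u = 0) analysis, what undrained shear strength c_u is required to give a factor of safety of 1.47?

c_u = 66.9 kPa

FS = c_u·L_a·R / (W·d), so c_u = FS·W·d / (L_a·R).
c_u = 1.47·2718·7.74 / (24.20·19.1) = 30924.9 / 462.22 = 66.91 kPa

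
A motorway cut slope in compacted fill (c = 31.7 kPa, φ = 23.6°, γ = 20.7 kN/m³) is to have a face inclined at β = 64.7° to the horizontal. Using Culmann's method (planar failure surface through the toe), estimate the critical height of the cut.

H_c = 20.59 m

Culmann's analysis gives the critical failure plane at α_cr = (β + φ)/2 = (64.7 + 23.6)/2 = 44.2°, and the critical height
H_c = (4c/γ) · sinβ cosφ / [1 − cos(β − φ)]
    = (4·31.7/20.7) · sin64.7°·cos23.6° / [1 − cos(41.1°)]
    = 6.126 · 0.9041·0.9164 / [1 − 0.7536]
    = 6.126 · 0.8285 / 0.2464
    = 20.59 m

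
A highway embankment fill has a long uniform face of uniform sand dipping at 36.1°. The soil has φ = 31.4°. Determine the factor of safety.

For a dry cohesionless infinite slope the factor of safety is FS = tanφ / tanβ.
FS = tan31.4° / tan36.1° = 0.6104 / 0.7292 = 0.837

FS = 0.84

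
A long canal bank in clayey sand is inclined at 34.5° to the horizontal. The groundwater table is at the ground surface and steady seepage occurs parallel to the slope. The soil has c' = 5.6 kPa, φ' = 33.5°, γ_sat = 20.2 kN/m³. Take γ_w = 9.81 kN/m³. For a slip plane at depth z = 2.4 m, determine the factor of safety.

FS = 0.74

With seepage parallel to the slope and the water table at the surface, the effective normal stress on the slip plane uses the buoyant unit weight γ' = γ_sat − γ_w while the driving shear stress uses γ_sat:
FS = [c' + γ' z cos²β tanφ'] / [γ_sat z sinβ cosβ]
γ' = 20.2 − 9.81 = 10.39 kN/m³
Numerator = 5.6 + 10.39·2.4·cos²34.5°·tan33.5° = 5.6 + 10.39·2.4·0.6792·0.6619 = 16.810 kPa
Denominator = 20.2·2.4·sin34.5°·cos34.5° = 20.2·2.4·0.5664·0.8241 = 22.630 kPa
FS = 16.810 / 22.630 = 0.743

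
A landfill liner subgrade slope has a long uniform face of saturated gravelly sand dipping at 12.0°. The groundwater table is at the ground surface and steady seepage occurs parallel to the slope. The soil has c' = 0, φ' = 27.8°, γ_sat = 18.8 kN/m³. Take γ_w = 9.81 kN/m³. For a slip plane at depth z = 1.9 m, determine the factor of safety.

With seepage parallel to the slope and the water table at the surface, the effective normal stress on the slip plane uses the buoyant unit weight γ' = γ_sat − γ_w while the driving shear stress uses γ_sat:
FS = [c' + γ' z cos²β tanφ'] / [γ_sat z sinβ cosβ]
(For c' = 0 this reduces to FS = (γ'/γ_sat)·tanφ'/tanβ.)
γ' = 18.8 − 9.81 = 8.99 kN/m³
Numerator = 0.0 + 8.99·1.9·cos²12.0°·tan27.8° = 0.0 + 8.99·1.9·0.9568·0.5272 = 8.616 kPa
Denominator = 18.8·1.9·sin12.0°·cos12.0° = 18.8·1.9·0.2079·0.9781 = 7.264 kPa
FS = 8.616 / 7.264 = 1.186

FS = 1.19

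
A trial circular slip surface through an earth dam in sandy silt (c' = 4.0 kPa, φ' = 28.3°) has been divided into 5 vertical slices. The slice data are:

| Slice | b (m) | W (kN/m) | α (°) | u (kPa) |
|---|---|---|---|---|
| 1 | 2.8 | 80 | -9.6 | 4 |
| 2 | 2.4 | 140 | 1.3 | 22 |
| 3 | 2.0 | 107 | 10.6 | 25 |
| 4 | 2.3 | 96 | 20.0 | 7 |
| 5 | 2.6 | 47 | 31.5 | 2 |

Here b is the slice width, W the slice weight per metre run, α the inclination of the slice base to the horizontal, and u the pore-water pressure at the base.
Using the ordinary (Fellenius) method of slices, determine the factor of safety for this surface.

FS = 3.31

Ordinary method of slices: FS = Σ[c'·Δl_i + (W_i cosα_i − u_i·Δl_i)·tanφ'] / Σ W_i sinα_i, with Δl_i = b_i / cosα_i.
Slice 1: Δl = 2.8/cos(-9.6°) = 2.840 m; N'_1 = 80·cos(-9.6°) − 4·2.840 = 67.5; c'Δl = 11.36; W sinα = -13.3
Slice 2: Δl = 2.4/cos1.3° = 2.401 m; N'_2 = 140·cos1.3° − 22·2.401 = 87.2; c'Δl = 9.60; W sinα = 3.2
Slice 3: Δl = 2.0/cos10.6° = 2.035 m; N'_3 = 107·cos10.6° − 25·2.035 = 54.3; c'Δl = 8.14; W sinα = 19.7
Slice 4: Δl = 2.3/cos20.0° = 2.448 m; N'_4 = 96·cos20.0° − 7·2.448 = 73.1; c'Δl = 9.79; W sinα = 32.8
Slice 5: Δl = 2.6/cos31.5° = 3.049 m; N'_5 = 47·cos31.5° − 2·3.049 = 34.0; c'Δl = 12.20; W sinα = 24.6
Σc'Δl = 51.1 kN/m; ΣN' = 316.0 kN/m; ΣW sinα = 66.9 kN/m
Resisting = 51.1 + 316.0·tan28.3° = 51.1 + 170.2 = 221.3 kN/m
FS = 221.3 / 66.9 = 3.307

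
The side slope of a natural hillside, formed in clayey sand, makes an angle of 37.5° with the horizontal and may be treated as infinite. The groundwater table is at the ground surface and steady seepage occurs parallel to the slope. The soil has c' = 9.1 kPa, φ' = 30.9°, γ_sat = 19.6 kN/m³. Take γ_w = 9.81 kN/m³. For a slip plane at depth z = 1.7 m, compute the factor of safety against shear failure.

FS = 0.96

With seepage parallel to the slope and the water table at the surface, the effective normal stress on the slip plane uses the buoyant unit weight γ' = γ_sat − γ_w while the driving shear stress uses γ_sat:
FS = [c' + γ' z cos²β tanφ'] / [γ_sat z sinβ cosβ]
γ' = 19.6 − 9.81 = 9.79 kN/m³
Numerator = 9.1 + 9.79·1.7·cos²37.5°·tan30.9° = 9.1 + 9.79·1.7·0.6294·0.5985 = 15.369 kPa
Denominator = 19.6·1.7·sin37.5°·cos37.5° = 19.6·1.7·0.6088·0.7934 = 16.092 kPa
FS = 15.369 / 16.092 = 0.955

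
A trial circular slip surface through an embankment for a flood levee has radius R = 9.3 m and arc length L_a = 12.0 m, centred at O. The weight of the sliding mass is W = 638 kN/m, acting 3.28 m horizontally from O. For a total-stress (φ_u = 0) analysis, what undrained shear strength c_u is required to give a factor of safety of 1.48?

FS = c_u·L_a·R / (W·d), so c_u = FS·W·d / (L_a·R).
c_u = 1.48·638·3.28 / (12.00·9.3) = 3097.1 / 111.60 = 27.75 kPa

c_u = 27.8 kPa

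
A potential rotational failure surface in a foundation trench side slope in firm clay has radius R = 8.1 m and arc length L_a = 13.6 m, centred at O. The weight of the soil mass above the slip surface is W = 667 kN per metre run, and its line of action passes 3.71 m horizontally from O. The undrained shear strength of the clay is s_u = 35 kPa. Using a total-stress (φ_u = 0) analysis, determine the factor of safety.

Taking moments about the centre O, the resisting moment is provided by the undrained shear strength acting along the arc:
M_R = s_u·L_a·R = 35·13.60·8.1 = 3855.6 kN·m/m
M_D = W·d = 667·3.71 = 2474.6 kN·m/m
FS = M_R / M_D = 3855.6 / 2474.6 = 1.558

FS = 1.56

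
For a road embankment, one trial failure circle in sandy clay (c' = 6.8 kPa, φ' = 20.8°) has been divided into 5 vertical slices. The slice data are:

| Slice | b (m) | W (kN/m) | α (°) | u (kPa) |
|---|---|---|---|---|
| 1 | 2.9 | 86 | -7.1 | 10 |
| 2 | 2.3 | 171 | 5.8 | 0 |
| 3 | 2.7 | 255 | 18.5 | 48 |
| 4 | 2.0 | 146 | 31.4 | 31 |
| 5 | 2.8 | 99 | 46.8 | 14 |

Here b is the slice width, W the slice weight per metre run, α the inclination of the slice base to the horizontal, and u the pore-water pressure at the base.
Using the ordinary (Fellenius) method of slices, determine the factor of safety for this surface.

FS = 1.05

Ordinary method of slices: FS = Σ[c'·Δl_i + (W_i cosα_i − u_i·Δl_i)·tanφ'] / Σ W_i sinα_i, with Δl_i = b_i / cosα_i.
Slice 1: Δl = 2.9/cos(-7.1°) = 2.922 m; N'_1 = 86·cos(-7.1°) − 10·2.922 = 56.1; c'Δl = 19.87; W sinα = -10.6
Slice 2: Δl = 2.3/cos5.8° = 2.312 m; N'_2 = 171·cos5.8° − 0·2.312 = 170.1; c'Δl = 15.72; W sinα = 17.3
Slice 3: Δl = 2.7/cos18.5° = 2.847 m; N'_3 = 255·cos18.5° − 48·2.847 = 105.2; c'Δl = 19.36; W sinα = 80.9
Slice 4: Δl = 2.0/cos31.4° = 2.343 m; N'_4 = 146·cos31.4° − 31·2.343 = 52.0; c'Δl = 15.93; W sinα = 76.1
Slice 5: Δl = 2.8/cos46.8° = 4.090 m; N'_5 = 99·cos46.8° − 14·4.090 = 10.5; c'Δl = 27.81; W sinα = 72.2
Σc'Δl = 98.7 kN/m; ΣN' = 393.9 kN/m; ΣW sinα = 235.8 kN/m
Resisting = 98.7 + 393.9·tan20.8° = 98.7 + 149.6 = 248.3 kN/m
FS = 248.3 / 235.8 = 1.053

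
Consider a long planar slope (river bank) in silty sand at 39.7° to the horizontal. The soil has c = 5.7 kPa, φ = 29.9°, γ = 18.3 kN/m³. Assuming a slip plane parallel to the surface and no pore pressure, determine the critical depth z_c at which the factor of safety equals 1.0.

z_c = 2.06 m

Setting FS = 1.00 in FS = [c + γz cos²β tanφ] / [γz sinβ cosβ] and solving for z:
z = c / [γ cosβ (FS·sinβ − cosβ·tanφ)]
  = 5.7 / [18.3·cos39.7°·(1.00·sin39.7° − cos39.7°·tan29.9°)]
  = 5.7 / [18.3·0.7694·(1.00·0.6388 − 0.7694·0.5750)]
  = 5.7 / 2.7645 = 2.062 m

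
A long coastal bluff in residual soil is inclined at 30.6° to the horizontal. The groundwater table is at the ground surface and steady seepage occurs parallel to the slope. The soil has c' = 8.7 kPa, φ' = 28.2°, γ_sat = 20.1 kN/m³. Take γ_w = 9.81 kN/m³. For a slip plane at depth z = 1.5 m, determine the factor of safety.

FS = 1.12

With seepage parallel to the slope and the water table at the surface, the effective normal stress on the slip plane uses the buoyant unit weight γ' = γ_sat − γ_w while the driving shear stress uses γ_sat:
FS = [c' + γ' z cos²β tanφ'] / [γ_sat z sinβ cosβ]
γ' = 20.1 − 9.81 = 10.29 kN/m³
Numerator = 8.7 + 10.29·1.5·cos²30.6°·tan28.2° = 8.7 + 10.29·1.5·0.7409·0.5362 = 14.832 kPa
Denominator = 20.1·1.5·sin30.6°·cos30.6° = 20.1·1.5·0.5090·0.8607 = 13.210 kPa
FS = 14.832 / 13.210 = 1.123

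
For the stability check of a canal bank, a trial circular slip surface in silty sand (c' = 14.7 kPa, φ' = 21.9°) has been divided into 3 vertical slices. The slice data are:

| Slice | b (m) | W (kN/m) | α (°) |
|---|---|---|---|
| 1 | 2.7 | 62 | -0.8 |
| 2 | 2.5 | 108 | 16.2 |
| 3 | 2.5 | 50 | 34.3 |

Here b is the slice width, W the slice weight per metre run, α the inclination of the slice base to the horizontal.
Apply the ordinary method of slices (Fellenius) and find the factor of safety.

Ordinary method of slices: FS = Σ[c'·Δl_i + (W_i cosα_i)·tanφ'] / Σ W_i sinα_i, with Δl_i = b_i / cosα_i.
Slice 1: Δl = 2.7/cos(-0.8°) = 2.700 m; N'_1 = 62·cos(-0.8°) = 62.0; c'Δl = 39.69; W sinα = -0.9
Slice 2: Δl = 2.5/cos16.2° = 2.603 m; N'_2 = 108·cos16.2° = 103.7; c'Δl = 38.27; W sinα = 30.1
Slice 3: Δl = 2.5/cos34.3° = 3.026 m; N'_3 = 50·cos34.3° = 41.3; c'Δl = 44.49; W sinα = 28.2
Σc'Δl = 122.4 kN/m; ΣN' = 207.0 kN/m; ΣW sinα = 57.4 kN/m
Resisting = 122.4 + 207.0·tan21.9° = 122.4 + 83.2 = 205.7 kN/m
FS = 205.7 / 57.4 = 3.580

FS = 3.58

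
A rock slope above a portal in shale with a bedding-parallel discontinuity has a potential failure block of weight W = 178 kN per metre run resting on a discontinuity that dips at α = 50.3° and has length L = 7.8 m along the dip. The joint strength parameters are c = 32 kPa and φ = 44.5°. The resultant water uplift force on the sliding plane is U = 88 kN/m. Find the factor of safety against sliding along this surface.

Resolving the block weight along and normal to the plane and applying the Mohr–Coulomb strength on the joint:
N' = W cosα − U = 178·cos50.3° − 88 = 25.7 kN/m
Driving force T = W sinα = 178·sin50.3° = 137.0 kN/m
Resisting force R = c·L + N'·tanφ = 32·7.8 + 25.7·tan44.5° = 249.6 + 25.3 = 274.9 kN/m
FS = R / T = 274.9 / 137.0 = 2.007

FS = 2.01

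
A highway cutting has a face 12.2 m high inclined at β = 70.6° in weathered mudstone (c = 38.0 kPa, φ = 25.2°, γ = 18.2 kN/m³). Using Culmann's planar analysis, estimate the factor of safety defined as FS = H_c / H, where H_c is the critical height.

H_c = (4c/γ) · sinβ cosφ / [1 − cos(β − φ)]
    = (4·38.0/18.2) · sin70.6°·cos25.2° / [1 − cos45.4°]
    = 8.352 · 0.8535 / 0.2978 = 23.93 m
FS = H_c / H = 23.93 / 12.2 = 1.962

FS = 1.96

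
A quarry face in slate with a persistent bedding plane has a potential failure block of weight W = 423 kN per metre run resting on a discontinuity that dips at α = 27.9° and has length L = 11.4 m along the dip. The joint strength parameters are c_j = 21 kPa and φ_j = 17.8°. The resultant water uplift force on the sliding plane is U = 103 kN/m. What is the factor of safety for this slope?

FS = 1.65

Resolving the block weight along and normal to the plane and applying the Mohr–Coulomb strength on the joint:
N' = W cosα − U = 423·cos27.9° − 103 = 270.8 kN/m
Driving force T = W sinα = 423·sin27.9° = 197.9 kN/m
Resisting force R = c_j·L + N'·tanφ_j = 21·11.4 + 270.8·tan17.8° = 239.4 + 87.0 = 326.4 kN/m
FS = R / T = 326.4 / 197.9 = 1.649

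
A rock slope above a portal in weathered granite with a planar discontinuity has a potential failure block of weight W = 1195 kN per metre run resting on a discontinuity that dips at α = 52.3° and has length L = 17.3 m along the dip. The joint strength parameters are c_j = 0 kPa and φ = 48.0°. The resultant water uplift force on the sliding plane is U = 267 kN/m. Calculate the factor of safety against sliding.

FS = 0.54

Resolving the block weight along and normal to the plane and applying the Mohr–Coulomb strength on the joint:
N' = W cosα − U = 1195·cos52.3° − 267 = 463.8 kN/m
Driving force T = W sinα = 1195·sin52.3° = 945.5 kN/m
Resisting force R = c_j·L + N'·tanφ = 0·17.3 + 463.8·tan48.0° = 0.0 + 515.1 = 515.1 kN/m
FS = R / T = 515.1 / 945.5 = 0.545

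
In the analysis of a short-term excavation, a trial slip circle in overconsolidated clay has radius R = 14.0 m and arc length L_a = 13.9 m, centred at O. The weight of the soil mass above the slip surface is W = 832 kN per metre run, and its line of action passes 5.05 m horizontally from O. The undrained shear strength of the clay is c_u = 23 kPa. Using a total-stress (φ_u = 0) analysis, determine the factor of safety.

Taking moments about the centre O, the resisting moment is provided by the undrained shear strength acting along the arc:
M_R = c_u·L_a·R = 23·13.90·14.0 = 4475.8 kN·m/m
M_D = W·d = 832·5.05 = 4201.6 kN·m/m
FS = M_R / M_D = 4475.8 / 4201.6 = 1.065

FS = 1.07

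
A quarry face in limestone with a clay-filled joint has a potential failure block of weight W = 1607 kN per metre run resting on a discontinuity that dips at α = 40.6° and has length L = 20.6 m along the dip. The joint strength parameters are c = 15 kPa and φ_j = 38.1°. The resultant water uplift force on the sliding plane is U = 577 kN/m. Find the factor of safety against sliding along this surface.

Resolving the block weight along and normal to the plane and applying the Mohr–Coulomb strength on the joint:
N' = W cosα − U = 1607·cos40.6° − 577 = 643.1 kN/m
Driving force T = W sinα = 1607·sin40.6° = 1045.8 kN/m
Resisting force R = c·L + N'·tanφ_j = 15·20.6 + 643.1·tan38.1° = 309.0 + 504.3 = 813.3 kN/m
FS = R / T = 813.3 / 1045.8 = 0.778

FS = 0.78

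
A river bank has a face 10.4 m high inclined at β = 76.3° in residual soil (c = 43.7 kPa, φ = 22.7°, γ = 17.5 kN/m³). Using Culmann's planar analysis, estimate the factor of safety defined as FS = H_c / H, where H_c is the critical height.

FS = 2.12

H_c = (4c/γ) · sinβ cosφ / [1 − cos(β − φ)]
    = (4·43.7/17.5) · sin76.3°·cos22.7° / [1 − cos53.6°]
    = 9.989 · 0.8963 / 0.4066 = 22.02 m
FS = H_c / H = 22.02 / 10.4 = 2.117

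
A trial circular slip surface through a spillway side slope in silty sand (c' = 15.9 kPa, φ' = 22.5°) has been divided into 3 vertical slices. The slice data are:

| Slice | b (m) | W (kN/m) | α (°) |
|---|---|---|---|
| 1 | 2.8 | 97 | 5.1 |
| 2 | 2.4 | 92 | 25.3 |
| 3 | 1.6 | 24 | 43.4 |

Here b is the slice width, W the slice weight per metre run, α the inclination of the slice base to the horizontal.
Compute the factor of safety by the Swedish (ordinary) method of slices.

FS = 3.16

Ordinary method of slices: FS = Σ[c'·Δl_i + (W_i cosα_i)·tanφ'] / Σ W_i sinα_i, with Δl_i = b_i / cosα_i.
Slice 1: Δl = 2.8/cos5.1° = 2.811 m; N'_1 = 97·cos5.1° = 96.6; c'Δl = 44.70; W sinα = 8.6
Slice 2: Δl = 2.4/cos25.3° = 2.655 m; N'_2 = 92·cos25.3° = 83.2; c'Δl = 42.21; W sinα = 39.3
Slice 3: Δl = 1.6/cos43.4° = 2.202 m; N'_3 = 24·cos43.4° = 17.4; c'Δl = 35.01; W sinα = 16.5
Σc'Δl = 121.9 kN/m; ΣN' = 197.2 kN/m; ΣW sinα = 64.4 kN/m
Resisting = 121.9 + 197.2·tan22.5° = 121.9 + 81.7 = 203.6 kN/m
FS = 203.6 / 64.4 = 3.160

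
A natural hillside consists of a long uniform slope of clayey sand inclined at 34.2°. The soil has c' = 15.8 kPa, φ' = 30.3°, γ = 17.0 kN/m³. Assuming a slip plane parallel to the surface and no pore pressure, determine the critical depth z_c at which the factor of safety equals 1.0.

Setting FS = 1.00 in FS = [c' + γz cos²β tanφ'] / [γz sinβ cosβ] and solving for z:
z = c' / [γ cosβ (FS·sinβ − cosβ·tanφ')]
  = 15.8 / [17.0·cos34.2°·(1.00·sin34.2° − cos34.2°·tan30.3°)]
  = 15.8 / [17.0·0.8271·(1.00·0.5621 − 0.8271·0.5844)]
  = 15.8 / 1.1076 = 14.265 m

z_c = 14.26 m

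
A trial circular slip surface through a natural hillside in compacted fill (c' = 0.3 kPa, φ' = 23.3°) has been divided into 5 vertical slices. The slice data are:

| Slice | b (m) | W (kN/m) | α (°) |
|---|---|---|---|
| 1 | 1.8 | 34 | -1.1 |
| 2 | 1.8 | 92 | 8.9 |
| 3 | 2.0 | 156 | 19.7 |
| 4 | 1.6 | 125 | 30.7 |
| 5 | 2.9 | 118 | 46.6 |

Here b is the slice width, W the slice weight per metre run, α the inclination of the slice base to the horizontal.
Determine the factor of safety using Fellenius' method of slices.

Ordinary method of slices: FS = Σ[c'·Δl_i + (W_i cosα_i)·tanφ'] / Σ W_i sinα_i, with Δl_i = b_i / cosα_i.
Slice 1: Δl = 1.8/cos(-1.1°) = 1.800 m; N'_1 = 34·cos(-1.1°) = 34.0; c'Δl = 0.54; W sinα = -0.7
Slice 2: Δl = 1.8/cos8.9° = 1.822 m; N'_2 = 92·cos8.9° = 90.9; c'Δl = 0.55; W sinα = 14.2
Slice 3: Δl = 2.0/cos19.7° = 2.124 m; N'_3 = 156·cos19.7° = 146.9; c'Δl = 0.64; W sinα = 52.6
Slice 4: Δl = 1.6/cos30.7° = 1.861 m; N'_4 = 125·cos30.7° = 107.5; c'Δl = 0.56; W sinα = 63.8
Slice 5: Δl = 2.9/cos46.6° = 4.221 m; N'_5 = 118·cos46.6° = 81.1; c'Δl = 1.27; W sinα = 85.7
Σc'Δl = 3.5 kN/m; ΣN' = 460.3 kN/m; ΣW sinα = 215.7 kN/m
Resisting = 3.5 + 460.3·tan23.3° = 3.5 + 198.2 = 201.8 kN/m
FS = 201.8 / 215.7 = 0.935

FS = 0.94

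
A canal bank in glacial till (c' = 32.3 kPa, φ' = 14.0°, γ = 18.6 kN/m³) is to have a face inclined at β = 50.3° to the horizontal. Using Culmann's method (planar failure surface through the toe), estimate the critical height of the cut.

Culmann's analysis gives the critical failure plane at α_cr = (β + φ')/2 = (50.3 + 14.0)/2 = 32.1°, and the critical height
H_c = (4c'/γ) · sinβ cosφ' / [1 − cos(β − φ')]
    = (4·32.3/18.6) · sin50.3°·cos14.0° / [1 − cos(36.3°)]
    = 6.946 · 0.7694·0.9703 / [1 − 0.8059]
    = 6.946 · 0.7465 / 0.1941
    = 26.72 m

H_c = 26.72 m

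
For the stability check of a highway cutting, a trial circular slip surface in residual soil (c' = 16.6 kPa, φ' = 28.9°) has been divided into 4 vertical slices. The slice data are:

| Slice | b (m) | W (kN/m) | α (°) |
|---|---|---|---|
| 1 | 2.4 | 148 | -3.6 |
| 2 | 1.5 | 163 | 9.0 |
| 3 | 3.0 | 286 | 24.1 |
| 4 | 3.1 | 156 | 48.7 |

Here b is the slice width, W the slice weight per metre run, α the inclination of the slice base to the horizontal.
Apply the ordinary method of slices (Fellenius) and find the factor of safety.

FS = 2.27

Ordinary method of slices: FS = Σ[c'·Δl_i + (W_i cosα_i)·tanφ'] / Σ W_i sinα_i, with Δl_i = b_i / cosα_i.
Slice 1: Δl = 2.4/cos(-3.6°) = 2.405 m; N'_1 = 148·cos(-3.6°) = 147.7; c'Δl = 39.92; W sinα = -9.3
Slice 2: Δl = 1.5/cos9.0° = 1.519 m; N'_2 = 163·cos9.0° = 161.0; c'Δl = 25.21; W sinα = 25.5
Slice 3: Δl = 3.0/cos24.1° = 3.286 m; N'_3 = 286·cos24.1° = 261.1; c'Δl = 54.56; W sinα = 116.8
Slice 4: Δl = 3.1/cos48.7° = 4.697 m; N'_4 = 156·cos48.7° = 103.0; c'Δl = 77.97; W sinα = 117.2
Σc'Δl = 197.7 kN/m; ΣN' = 672.7 kN/m; ΣW sinα = 250.2 kN/m
Resisting = 197.7 + 672.7·tan28.9° = 197.7 + 371.4 = 569.0 kN/m
FS = 569.0 / 250.2 = 2.274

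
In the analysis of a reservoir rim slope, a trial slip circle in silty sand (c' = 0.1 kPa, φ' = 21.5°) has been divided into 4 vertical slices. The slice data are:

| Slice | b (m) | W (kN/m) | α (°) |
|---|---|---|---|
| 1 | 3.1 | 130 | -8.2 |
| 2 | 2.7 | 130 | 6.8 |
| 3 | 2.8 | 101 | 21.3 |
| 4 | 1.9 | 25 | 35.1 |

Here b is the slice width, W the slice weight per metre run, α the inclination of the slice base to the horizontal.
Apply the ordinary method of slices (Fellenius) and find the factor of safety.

FS = 3.08

Ordinary method of slices: FS = Σ[c'·Δl_i + (W_i cosα_i)·tanφ'] / Σ W_i sinα_i, with Δl_i = b_i / cosα_i.
Slice 1: Δl = 3.1/cos(-8.2°) = 3.132 m; N'_1 = 130·cos(-8.2°) = 128.7; c'Δl = 0.31; W sinα = -18.5
Slice 2: Δl = 2.7/cos6.8° = 2.719 m; N'_2 = 130·cos6.8° = 129.1; c'Δl = 0.27; W sinα = 15.4
Slice 3: Δl = 2.8/cos21.3° = 3.005 m; N'_3 = 101·cos21.3° = 94.1; c'Δl = 0.30; W sinα = 36.7
Slice 4: Δl = 1.9/cos35.1° = 2.322 m; N'_4 = 25·cos35.1° = 20.5; c'Δl = 0.23; W sinα = 14.4
Σc'Δl = 1.1 kN/m; ΣN' = 372.3 kN/m; ΣW sinα = 47.9 kN/m
Resisting = 1.1 + 372.3·tan21.5° = 1.1 + 146.7 = 147.8 kN/m
FS = 147.8 / 47.9 = 3.084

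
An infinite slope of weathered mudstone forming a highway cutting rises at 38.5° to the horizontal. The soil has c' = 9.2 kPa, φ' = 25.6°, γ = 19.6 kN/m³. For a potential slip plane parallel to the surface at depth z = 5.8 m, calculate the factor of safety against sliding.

FS = 0.77

For an infinite slope with a slip plane parallel to the surface (no pore pressure): FS = [c' + γz cos²β tanφ'] / [γz sinβ cosβ].
γz = 19.6·5.8 = 113.68 kN/m²
Numerator = 9.2 + 113.68·cos²38.5°·tan25.6° = 9.2 + 113.68·0.6125·0.4791 = 42.559 kPa
Denominator = 113.68·sin38.5°·cos38.5° = 113.68·0.6225·0.7826 = 55.383 kPa
FS = 42.559 / 55.383 = 0.768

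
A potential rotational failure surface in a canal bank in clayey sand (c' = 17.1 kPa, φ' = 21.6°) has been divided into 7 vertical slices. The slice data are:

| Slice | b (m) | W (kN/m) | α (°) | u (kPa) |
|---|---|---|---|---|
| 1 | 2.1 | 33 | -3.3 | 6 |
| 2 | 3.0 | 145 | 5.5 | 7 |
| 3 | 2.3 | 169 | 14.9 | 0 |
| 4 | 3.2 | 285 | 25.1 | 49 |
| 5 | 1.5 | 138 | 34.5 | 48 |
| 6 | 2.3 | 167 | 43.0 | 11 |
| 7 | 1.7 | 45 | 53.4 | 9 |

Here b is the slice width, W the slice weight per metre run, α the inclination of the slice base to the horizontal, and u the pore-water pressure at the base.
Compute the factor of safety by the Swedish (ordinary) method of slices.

FS = 1.29

Ordinary method of slices: FS = Σ[c'·Δl_i + (W_i cosα_i − u_i·Δl_i)·tanφ'] / Σ W_i sinα_i, with Δl_i = b_i / cosα_i.
Slice 1: Δl = 2.1/cos(-3.3°) = 2.103 m; N'_1 = 33·cos(-3.3°) − 6·2.103 = 20.3; c'Δl = 35.97; W sinα = -1.9
Slice 2: Δl = 3.0/cos5.5° = 3.014 m; N'_2 = 145·cos5.5° − 7·3.014 = 123.2; c'Δl = 51.54; W sinα = 13.9
Slice 3: Δl = 2.3/cos14.9° = 2.380 m; N'_3 = 169·cos14.9° − 0·2.380 = 163.3; c'Δl = 40.70; W sinα = 43.5
Slice 4: Δl = 3.2/cos25.1° = 3.534 m; N'_4 = 285·cos25.1° − 49·3.534 = 84.9; c'Δl = 60.43; W sinα = 120.9
Slice 5: Δl = 1.5/cos34.5° = 1.820 m; N'_5 = 138·cos34.5° − 48·1.820 = 26.4; c'Δl = 31.12; W sinα = 78.2
Slice 6: Δl = 2.3/cos43.0° = 3.145 m; N'_6 = 167·cos43.0° − 11·3.145 = 87.5; c'Δl = 53.78; W sinα = 113.9
Slice 7: Δl = 1.7/cos53.4° = 2.851 m; N'_7 = 45·cos53.4° − 9·2.851 = 1.2; c'Δl = 48.76; W sinα = 36.1
Σc'Δl = 322.3 kN/m; ΣN' = 506.9 kN/m; ΣW sinα = 404.5 kN/m
Resisting = 322.3 + 506.9·tan21.6° = 322.3 + 200.7 = 523.0 kN/m
FS = 523.0 / 404.5 = 1.293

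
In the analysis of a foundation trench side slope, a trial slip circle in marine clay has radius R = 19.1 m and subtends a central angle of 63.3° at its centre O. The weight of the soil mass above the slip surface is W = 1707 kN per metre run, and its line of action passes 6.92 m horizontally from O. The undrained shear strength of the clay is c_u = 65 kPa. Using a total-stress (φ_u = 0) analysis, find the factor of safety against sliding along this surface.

Taking moments about the centre O, the resisting moment is provided by the undrained shear strength acting along the arc:
Arc length L_a = R·θ = 19.1·(63.3°·π/180) = 19.1·1.1048 = 21.10 m
M_R = c_u·L_a·R = 65·21.10·19.1 = 26197.6 kN·m/m
M_D = W·d = 1707·6.92 = 11812.4 kN·m/m
FS = M_R / M_D = 26197.6 / 11812.4 = 2.218

FS = 2.22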